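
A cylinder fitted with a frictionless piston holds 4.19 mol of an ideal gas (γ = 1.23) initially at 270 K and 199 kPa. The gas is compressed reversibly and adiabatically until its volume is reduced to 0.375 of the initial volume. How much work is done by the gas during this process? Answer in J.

V₁ = nRT₁/P₁ = 4.19×8.314×270/199 = 47.3 L.
Adiabatic: TV^(γ−1) = const ⇒ T₂ = 270×(2.67)^0.230 = 338 K; PV^γ = const ⇒ P₂ = 665 kPa.
ΔU = nCvΔT = 4.19×36.1×(338−270) = 10300 J.
Q = 0 for an adiabatic process, so W = −ΔU = -10300 J.

-10300 J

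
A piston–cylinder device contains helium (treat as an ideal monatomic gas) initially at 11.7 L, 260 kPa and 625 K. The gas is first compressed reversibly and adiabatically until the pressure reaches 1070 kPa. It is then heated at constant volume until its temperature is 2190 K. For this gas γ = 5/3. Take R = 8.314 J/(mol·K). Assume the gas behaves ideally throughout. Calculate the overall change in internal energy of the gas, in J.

11400 J

n = P₁V₁/(RT₁) = 260×11.7/(8.314×625) = 0.585 mol.
Step 1 — Adiabatic: T₂/T₁ = (P₂/P₁)^((γ−1)/γ) ⇒ T₂ = 625×(4.12)^0.400 = 1100 K; V₂ = 5.01 L.
ΔU = nCvΔT = 0.585×12.5×(1100−625) = 3470 J.
Q = 0 for an adiabatic process, so W = −ΔU = -3470 J.
State after step 1: P = 1070 kPa, V = 5.01 L, T = 1100 K.
Step 2 — Isochoric: V stays 5.01 L; P/T = const ⇒ T₂ = 2190 K, P₂ = 2130 kPa.
W = 0 (no volume change).
ΔU = nCvΔT = 0.585×12.5×(2190−1100) = 7950 J.
Q = ΔU = 7950 J.
Net over both steps: W = -3470 J, Q = 7950 J, ΔU = 11400 J.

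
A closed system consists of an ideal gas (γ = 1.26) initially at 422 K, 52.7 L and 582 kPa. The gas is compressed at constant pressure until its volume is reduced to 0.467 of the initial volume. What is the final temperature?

197 K

Isobaric: P stays 582 kPa; V/T = const ⇒ T₂ = 197 K, V₂ = 24.6 L.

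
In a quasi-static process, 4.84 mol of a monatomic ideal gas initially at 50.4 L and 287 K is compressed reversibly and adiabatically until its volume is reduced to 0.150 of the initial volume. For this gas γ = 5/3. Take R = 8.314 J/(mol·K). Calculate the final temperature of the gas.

P₁ = nRT₁/V₁ = 4.84×8.314×287/50.4 = 229 kPa.
Adiabatic: TV^(γ−1) = const ⇒ T₂ = 287×(6.67)^0.667 = 1020 K; PV^γ = const ⇒ P₂ = 5410 kPa.

1020 K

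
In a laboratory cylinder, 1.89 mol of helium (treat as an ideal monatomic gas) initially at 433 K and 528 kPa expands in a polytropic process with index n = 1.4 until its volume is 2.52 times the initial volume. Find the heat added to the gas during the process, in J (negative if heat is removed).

V₁ = nRT₁/P₁ = 1.89×8.314×433/528 = 12.9 L.
Polytropic n=1.4: T₂ = T₁(V₁/V₂)^(n−1) = 433×(0.397)^0.40 = 299 K; P₂ = P₁(V₁/V₂)^n = 145 kPa.
W = (P₁V₁−P₂V₂)/(n−1) = (528×12.9−145×32.5)/0.40 = 5260 J.
ΔU = nCvΔT = 1.89×12.5×(299−433) = -3150 J.
Q = ΔU + W = 2100 J.

2100 J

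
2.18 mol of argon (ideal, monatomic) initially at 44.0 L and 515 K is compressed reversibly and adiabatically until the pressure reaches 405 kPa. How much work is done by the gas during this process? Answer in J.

P₁ = nRT₁/V₁ = 2.18×8.314×515/44.0 = 212 kPa.
Adiabatic: T₂/T₁ = (P₂/P₁)^((γ−1)/γ) ⇒ T₂ = 515×(1.91)^0.400 = 667 K; V₂ = 29.9 L.
ΔU = nCvΔT = 2.18×12.5×(667−515) = 4130 J.
Q = 0 for an adiabatic process, so W = −ΔU = -4130 J.

-4130 J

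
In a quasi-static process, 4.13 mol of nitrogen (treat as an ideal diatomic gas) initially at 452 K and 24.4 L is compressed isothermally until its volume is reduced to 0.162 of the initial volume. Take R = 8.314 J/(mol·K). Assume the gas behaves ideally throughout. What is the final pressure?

3930 kPa

P₁ = nRT₁/V₁ = 4.13×8.314×452/24.4 = 636 kPa.
Isothermal: T stays 452 K; PV = const ⇒ V₂ = 3.95 L, P₂ = 3930 kPa.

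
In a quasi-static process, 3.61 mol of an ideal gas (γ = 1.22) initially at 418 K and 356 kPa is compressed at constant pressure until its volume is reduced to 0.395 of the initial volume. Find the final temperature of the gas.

165 K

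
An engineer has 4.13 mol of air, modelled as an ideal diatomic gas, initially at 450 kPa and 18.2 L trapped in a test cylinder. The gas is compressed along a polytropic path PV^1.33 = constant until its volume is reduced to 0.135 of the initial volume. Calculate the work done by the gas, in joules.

T₁ = P₁V₁/(nR) = 450×18.2/(4.13×8.314) = 239 K.
Polytropic n=1.33: T₂ = T₁(V₁/V₂)^(n−1) = 239×(7.41)^0.33 = 462 K; P₂ = P₁(V₁/V₂)^n = 6450 kPa.
W = (P₁V₁−P₂V₂)/(n−1) = (450×18.2−6450×2.46)/0.33 = -23200 J.

-23200 J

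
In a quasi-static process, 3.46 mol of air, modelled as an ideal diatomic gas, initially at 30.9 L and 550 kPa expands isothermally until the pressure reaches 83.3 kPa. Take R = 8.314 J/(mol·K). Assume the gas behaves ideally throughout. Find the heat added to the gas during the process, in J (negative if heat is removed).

32100 J

T₁ = P₁V₁/(nR) = 550×30.9/(3.46×8.314) = 591 K.
Isothermal: T stays 591 K; PV = const ⇒ V₂ = 204 L, P₂ = 83.3 kPa.
ΔU = 0 (ideal gas, T constant).
W = nRT ln(V₂/V₁) = 3.46×8.314×591×ln(6.60) = 32100 J.
Q = ΔU + W = 32100 J.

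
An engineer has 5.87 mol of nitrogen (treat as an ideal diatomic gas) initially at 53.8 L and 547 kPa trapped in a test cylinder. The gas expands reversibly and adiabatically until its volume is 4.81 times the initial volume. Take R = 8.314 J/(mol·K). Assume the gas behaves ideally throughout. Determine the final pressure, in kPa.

60.7 kPa

T₁ = P₁V₁/(nR) = 547×53.8/(5.87×8.314) = 603 K.
Adiabatic: TV^(γ−1) = const ⇒ T₂ = 603×(0.208)^0.400 = 322 K; PV^γ = const ⇒ P₂ = 60.7 kPa.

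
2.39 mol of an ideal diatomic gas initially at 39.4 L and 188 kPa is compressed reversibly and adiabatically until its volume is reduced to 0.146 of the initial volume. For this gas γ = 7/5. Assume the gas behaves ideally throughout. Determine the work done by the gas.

T₁ = P₁V₁/(nR) = 188×39.4/(2.39×8.314) = 373 K.
Adiabatic: TV^(γ−1) = const ⇒ T₂ = 373×(6.85)^0.400 = 805 K; PV^γ = const ⇒ P₂ = 2780 kPa.
ΔU = nCvΔT = 2.39×20.8×(805−373) = 21500 J.
Q = 0 for an adiabatic process, so W = −ΔU = -21500 J.

-21500 J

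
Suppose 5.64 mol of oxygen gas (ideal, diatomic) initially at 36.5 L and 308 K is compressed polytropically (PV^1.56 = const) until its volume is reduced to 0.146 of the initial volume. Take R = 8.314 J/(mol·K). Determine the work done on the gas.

50000 J

P₁ = nRT₁/V₁ = 5.64×8.314×308/36.5 = 396 kPa.
Polytropic n=1.56: T₂ = T₁(V₁/V₂)^(n−1) = 308×(6.85)^0.56 = 905 K; P₂ = P₁(V₁/V₂)^n = 7960 kPa.
W = (P₁V₁−P₂V₂)/(n−1) = (396×36.5−7960×5.33)/0.56 = -50000 J.
Work done on the gas = −W_by = 50000 J.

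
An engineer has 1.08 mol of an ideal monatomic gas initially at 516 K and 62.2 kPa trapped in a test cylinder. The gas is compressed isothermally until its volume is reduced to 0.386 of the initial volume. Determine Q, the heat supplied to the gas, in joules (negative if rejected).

V₁ = nRT₁/P₁ = 1.08×8.314×516/62.2 = 74.5 L.
Isothermal: T stays 516 K; PV = const ⇒ V₂ = 28.8 L, P₂ = 161 kPa.
ΔU = 0 (ideal gas, T constant).
W = nRT ln(V₂/V₁) = 1.08×8.314×516×ln(0.386) = -4410 J.
Q = ΔU + W = -4410 J.

-4410 J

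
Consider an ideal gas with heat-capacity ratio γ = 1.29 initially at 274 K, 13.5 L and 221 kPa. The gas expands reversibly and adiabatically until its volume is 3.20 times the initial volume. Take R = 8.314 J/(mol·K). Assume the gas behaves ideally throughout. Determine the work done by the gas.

2950 J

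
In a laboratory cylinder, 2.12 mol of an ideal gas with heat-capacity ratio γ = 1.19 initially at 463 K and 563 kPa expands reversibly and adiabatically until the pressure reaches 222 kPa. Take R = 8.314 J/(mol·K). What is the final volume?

31.7 L

V₁ = nRT₁/P₁ = 2.12×8.314×463/563 = 14.5 L.
Adiabatic: T₂/T₁ = (P₂/P₁)^((γ−1)/γ) ⇒ T₂ = 463×(0.394)^0.160 = 399 K; V₂ = 31.7 L.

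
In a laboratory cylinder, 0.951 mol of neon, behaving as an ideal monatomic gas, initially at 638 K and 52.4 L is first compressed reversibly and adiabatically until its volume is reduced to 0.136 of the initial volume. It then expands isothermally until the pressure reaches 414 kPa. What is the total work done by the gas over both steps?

P₁ = nRT₁/V₁ = 0.951×8.314×638/52.4 = 96.3 kPa.
Step 1 — Adiabatic: TV^(γ−1) = const ⇒ T₂ = 638×(7.35)^0.667 = 2410 K; PV^γ = const ⇒ P₂ = 2680 kPa.
ΔU = nCvΔT = 0.951×12.5×(2410−638) = 21000 J.
Q = 0 for an adiabatic process, so W = −ΔU = -21000 J.
State after step 1: P = 2680 kPa, V = 7.13 L, T = 2410 K.
Step 2 — Isothermal: T stays 2410 K; PV = const ⇒ V₂ = 46.1 L, P₂ = 414 kPa.
ΔU = 0 (ideal gas, T constant).
W = nRT ln(V₂/V₁) = 0.951×8.314×2410×ln(6.47) = 35600 J.
Q = ΔU + W = 35600 J.
Net over both steps: W = 14600 J, Q = 35600 J, ΔU = 21000 J.

14600 J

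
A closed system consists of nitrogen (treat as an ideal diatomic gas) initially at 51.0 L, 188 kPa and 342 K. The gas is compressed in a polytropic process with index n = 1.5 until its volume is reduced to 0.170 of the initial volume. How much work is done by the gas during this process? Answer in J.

n = P₁V₁/(RT₁) = 188×51.0/(8.314×342) = 3.37 mol.
Polytropic n=1.5: T₂ = T₁(V₁/V₂)^(n−1) = 342×(5.88)^0.50 = 829 K; P₂ = P₁(V₁/V₂)^n = 2680 kPa.
W = (P₁V₁−P₂V₂)/(n−1) = (188×51.0−2680×8.67)/0.50 = -27300 J.

-27300 J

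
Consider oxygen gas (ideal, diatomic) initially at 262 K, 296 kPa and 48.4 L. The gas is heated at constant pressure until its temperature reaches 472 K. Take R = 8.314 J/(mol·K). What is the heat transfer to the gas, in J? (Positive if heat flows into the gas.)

n = P₁V₁/(RT₁) = 296×48.4/(8.314×262) = 6.58 mol.
Isobaric: P stays 296 kPa; V/T = const ⇒ T₂ = 472 K, V₂ = 87.2 L.
W = PΔV = 296×(87.2−48.4) kPa·L = 11500 J.
ΔU = nCvΔT = 6.58×20.8×(472−262) = 28700 J.
Q = ΔU + W = nCpΔT = 40200 J.

40200 J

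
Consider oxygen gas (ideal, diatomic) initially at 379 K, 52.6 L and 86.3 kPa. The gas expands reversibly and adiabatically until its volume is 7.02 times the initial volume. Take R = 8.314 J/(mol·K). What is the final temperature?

Adiabatic: TV^(γ−1) = const ⇒ T₂ = 379×(0.142)^0.400 = 174 K; PV^γ = const ⇒ P₂ = 5.64 kPa.

174 K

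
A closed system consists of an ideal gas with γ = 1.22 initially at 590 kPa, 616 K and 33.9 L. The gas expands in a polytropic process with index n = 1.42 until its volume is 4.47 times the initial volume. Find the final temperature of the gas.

Polytropic n=1.42: T₂ = T₁(V₁/V₂)^(n−1) = 616×(0.224)^0.42 = 328 K; P₂ = P₁(V₁/V₂)^n = 70.4 kPa.

328 K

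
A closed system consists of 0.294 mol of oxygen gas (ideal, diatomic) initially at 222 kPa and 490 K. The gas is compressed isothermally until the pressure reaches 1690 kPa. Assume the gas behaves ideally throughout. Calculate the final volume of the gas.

V₁ = nRT₁/P₁ = 0.294×8.314×490/222 = 5.40 L.
Isothermal: T stays 490 K; PV = const ⇒ V₂ = 0.709 L, P₂ = 1690 kPa.

0.709 L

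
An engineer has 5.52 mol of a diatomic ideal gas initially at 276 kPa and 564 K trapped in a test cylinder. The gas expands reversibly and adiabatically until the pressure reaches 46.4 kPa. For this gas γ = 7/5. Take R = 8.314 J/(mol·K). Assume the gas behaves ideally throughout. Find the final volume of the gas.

V₁ = nRT₁/P₁ = 5.52×8.314×564/276 = 93.8 L.
Adiabatic: T₂/T₁ = (P₂/P₁)^((γ−1)/γ) ⇒ T₂ = 564×(0.168)^0.286 = 339 K; V₂ = 335 L.

335 L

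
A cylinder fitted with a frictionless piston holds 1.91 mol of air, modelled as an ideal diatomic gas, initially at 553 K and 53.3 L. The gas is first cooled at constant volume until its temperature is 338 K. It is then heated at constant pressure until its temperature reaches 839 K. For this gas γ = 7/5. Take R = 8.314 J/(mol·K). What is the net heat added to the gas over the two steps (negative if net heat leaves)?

P₁ = nRT₁/V₁ = 1.91×8.314×553/53.3 = 165 kPa.
Step 1 — Isochoric: V stays 53.3 L; P/T = const ⇒ T₂ = 338 K, P₂ = 101 kPa.
W = 0 (no volume change).
ΔU = nCvΔT = 1.91×20.8×(338−553) = -8540 J.
Q = ΔU = -8540 J.
State after step 1: P = 101 kPa, V = 53.3 L, T = 338 K.
Step 2 — Isobaric: P stays 101 kPa; V/T = const ⇒ T₂ = 839 K, V₂ = 132 L.
W = PΔV = 101×(132−53.3) kPa·L = 7960 J.
ΔU = nCvΔT = 1.91×20.8×(839−338) = 19900 J.
Q = ΔU + W = nCpΔT = 27800 J.
Net over both steps: W = 7960 J, Q = 19300 J, ΔU = 11400 J.

19300 J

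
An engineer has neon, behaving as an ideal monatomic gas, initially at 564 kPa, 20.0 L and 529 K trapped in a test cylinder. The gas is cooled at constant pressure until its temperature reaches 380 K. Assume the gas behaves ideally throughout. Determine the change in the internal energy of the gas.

-4770 J

n = P₁V₁/(RT₁) = 564×20.0/(8.314×529) = 2.56 mol.
Isobaric: P stays 564 kPa; V/T = const ⇒ T₂ = 380 K, V₂ = 14.4 L.
For an ideal gas ΔU = nCvΔT with Cv = (3/2)R = 12.5 J/(mol·K).
ΔU = 2.56×12.5×(380−529) = -4770 J.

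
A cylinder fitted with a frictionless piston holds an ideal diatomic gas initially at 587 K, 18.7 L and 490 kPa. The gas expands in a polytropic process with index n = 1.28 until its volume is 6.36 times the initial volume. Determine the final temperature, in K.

Polytropic n=1.28: T₂ = T₁(V₁/V₂)^(n−1) = 587×(0.157)^0.28 = 350 K; P₂ = P₁(V₁/V₂)^n = 45.9 kPa.

350 K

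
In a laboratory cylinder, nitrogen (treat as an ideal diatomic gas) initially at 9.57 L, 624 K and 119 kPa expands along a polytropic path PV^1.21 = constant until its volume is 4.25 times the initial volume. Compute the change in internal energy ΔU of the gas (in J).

-746 J

n = P₁V₁/(RT₁) = 119×9.57/(8.314×624) = 0.220 mol.
Polytropic n=1.21: T₂ = T₁(V₁/V₂)^(n−1) = 624×(0.235)^0.21 = 460 K; P₂ = P₁(V₁/V₂)^n = 20.7 kPa.
For an ideal gas ΔU = nCvΔT with Cv = (5/2)R = 20.8 J/(mol·K).
ΔU = 0.220×20.8×(460−624) = -746 J.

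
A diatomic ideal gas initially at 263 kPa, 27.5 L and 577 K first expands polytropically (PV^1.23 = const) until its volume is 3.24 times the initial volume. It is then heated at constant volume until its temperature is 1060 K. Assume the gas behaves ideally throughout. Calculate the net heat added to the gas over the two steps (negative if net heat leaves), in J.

22600 J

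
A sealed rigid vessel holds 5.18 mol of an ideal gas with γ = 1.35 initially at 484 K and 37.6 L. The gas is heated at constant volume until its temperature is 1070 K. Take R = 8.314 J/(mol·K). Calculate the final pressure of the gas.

1230 kPa

P₁ = nRT₁/V₁ = 5.18×8.314×484/37.6 = 554 kPa.
Isochoric: V stays 37.6 L; P/T = const ⇒ T₂ = 1070 K, P₂ = 1230 kPa.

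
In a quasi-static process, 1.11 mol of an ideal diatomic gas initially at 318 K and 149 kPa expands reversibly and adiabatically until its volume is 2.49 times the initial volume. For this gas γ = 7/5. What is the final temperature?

221 K

V₁ = nRT₁/P₁ = 1.11×8.314×318/149 = 19.7 L.
Adiabatic: TV^(γ−1) = const ⇒ T₂ = 318×(0.402)^0.400 = 221 K; PV^γ = const ⇒ P₂ = 41.5 kPa.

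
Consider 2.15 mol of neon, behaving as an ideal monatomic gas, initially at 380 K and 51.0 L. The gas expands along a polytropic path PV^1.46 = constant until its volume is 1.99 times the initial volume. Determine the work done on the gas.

-4010 J

P₁ = nRT₁/V₁ = 2.15×8.314×380/51.0 = 133 kPa.
Polytropic n=1.46: T₂ = T₁(V₁/V₂)^(n−1) = 380×(0.503)^0.46 = 277 K; P₂ = P₁(V₁/V₂)^n = 48.8 kPa.
W = (P₁V₁−P₂V₂)/(n−1) = (133×51.0−48.8×101)/0.46 = 4010 J.
Work done on the gas = −W_by = -4010 J.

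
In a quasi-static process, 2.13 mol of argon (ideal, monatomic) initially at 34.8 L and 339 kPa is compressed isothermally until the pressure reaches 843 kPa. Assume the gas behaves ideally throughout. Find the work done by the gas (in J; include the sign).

-10700 J

T₁ = P₁V₁/(nR) = 339×34.8/(2.13×8.314) = 666 K.
Isothermal: T stays 666 K; PV = const ⇒ V₂ = 14.0 L, P₂ = 843 kPa.
W = nRT ln(V₂/V₁) = 2.13×8.314×666×ln(0.402) = -10700 J.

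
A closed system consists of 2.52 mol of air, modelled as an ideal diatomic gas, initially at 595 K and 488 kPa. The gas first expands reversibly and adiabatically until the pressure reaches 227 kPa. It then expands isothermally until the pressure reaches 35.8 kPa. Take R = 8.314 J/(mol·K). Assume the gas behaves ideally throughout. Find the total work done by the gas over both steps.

24600 J

V₁ = nRT₁/P₁ = 2.52×8.314×595/488 = 25.5 L.
Step 1 — Adiabatic: T₂/T₁ = (P₂/P₁)^((γ−1)/γ) ⇒ T₂ = 595×(0.465)^0.286 = 478 K; V₂ = 44.1 L.
ΔU = nCvΔT = 2.52×20.8×(478−595) = -6120 J.
Q = 0 for an adiabatic process, so W = −ΔU = 6120 J.
State after step 1: P = 227 kPa, V = 44.1 L, T = 478 K.
Step 2 — Isothermal: T stays 478 K; PV = const ⇒ V₂ = 280 L, P₂ = 35.8 kPa.
ΔU = 0 (ideal gas, T constant).
W = nRT ln(V₂/V₁) = 2.52×8.314×478×ln(6.34) = 18500 J.
Q = ΔU + W = 18500 J.
Net over both steps: W = 24600 J, Q = 18500 J, ΔU = -6120 J.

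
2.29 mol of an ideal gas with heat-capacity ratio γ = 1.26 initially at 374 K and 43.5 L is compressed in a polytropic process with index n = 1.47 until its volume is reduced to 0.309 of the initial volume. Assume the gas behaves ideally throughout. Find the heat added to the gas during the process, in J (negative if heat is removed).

9010 J

P₁ = nRT₁/V₁ = 2.29×8.314×374/43.5 = 164 kPa.
Polytropic n=1.47: T₂ = T₁(V₁/V₂)^(n−1) = 374×(3.24)^0.47 = 650 K; P₂ = P₁(V₁/V₂)^n = 920 kPa.
W = (P₁V₁−P₂V₂)/(n−1) = (164×43.5−920×13.4)/0.47 = -11200 J.
ΔU = nCvΔT = 2.29×32.0×(650−374) = 20200 J.
Q = ΔU + W = 9010 J.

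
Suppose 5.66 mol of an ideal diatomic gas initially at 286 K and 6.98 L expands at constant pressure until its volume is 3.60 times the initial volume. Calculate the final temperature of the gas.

1030 K

P₁ = nRT₁/V₁ = 5.66×8.314×286/6.98 = 1930 kPa.
Isobaric: P stays 1930 kPa; V/T = const ⇒ T₂ = 1030 K, V₂ = 25.1 L.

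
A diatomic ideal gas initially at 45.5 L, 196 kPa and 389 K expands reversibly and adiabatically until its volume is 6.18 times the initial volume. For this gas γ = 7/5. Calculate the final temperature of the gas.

Adiabatic: TV^(γ−1) = const ⇒ T₂ = 389×(0.162)^0.400 = 188 K; PV^γ = const ⇒ P₂ = 15.3 kPa.

188 K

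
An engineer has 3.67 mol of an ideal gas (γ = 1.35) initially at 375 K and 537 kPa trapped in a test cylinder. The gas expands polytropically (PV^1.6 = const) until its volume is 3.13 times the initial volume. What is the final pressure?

86.5 kPa

V₁ = nRT₁/P₁ = 3.67×8.314×375/537 = 21.3 L.
Polytropic n=1.6: T₂ = T₁(V₁/V₂)^(n−1) = 375×(0.319)^0.60 = 189 K; P₂ = P₁(V₁/V₂)^n = 86.5 kPa.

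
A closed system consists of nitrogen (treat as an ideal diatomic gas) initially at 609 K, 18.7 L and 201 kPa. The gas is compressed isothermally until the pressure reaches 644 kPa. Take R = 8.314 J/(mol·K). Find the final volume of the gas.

5.84 L

Isothermal: T stays 609 K; PV = const ⇒ V₂ = 5.84 L, P₂ = 644 kPa.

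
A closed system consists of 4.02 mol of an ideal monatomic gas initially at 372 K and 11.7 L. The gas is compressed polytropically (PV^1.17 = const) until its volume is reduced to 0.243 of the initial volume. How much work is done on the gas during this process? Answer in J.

19900 J

P₁ = nRT₁/V₁ = 4.02×8.314×372/11.7 = 1060 kPa.
Polytropic n=1.17: T₂ = T₁(V₁/V₂)^(n−1) = 372×(4.12)^0.17 = 473 K; P₂ = P₁(V₁/V₂)^n = 5560 kPa.
W = (P₁V₁−P₂V₂)/(n−1) = (1060×11.7−5560×2.84)/0.17 = -19900 J.
Work done on the gas = −W_by = 19900 J.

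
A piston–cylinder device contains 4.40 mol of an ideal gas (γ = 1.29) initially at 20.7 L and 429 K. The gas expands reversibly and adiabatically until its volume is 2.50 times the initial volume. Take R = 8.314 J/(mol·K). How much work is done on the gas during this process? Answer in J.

-12600 J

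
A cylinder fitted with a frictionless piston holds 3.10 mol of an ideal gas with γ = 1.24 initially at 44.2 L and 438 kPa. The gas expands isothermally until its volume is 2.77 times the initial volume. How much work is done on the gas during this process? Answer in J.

T₁ = P₁V₁/(nR) = 438×44.2/(3.10×8.314) = 751 K.
Isothermal: T stays 751 K; PV = const ⇒ V₂ = 122 L, P₂ = 158 kPa.
W = nRT ln(V₂/V₁) = 3.10×8.314×751×ln(2.77) = 19700 J.
Work done on the gas = −W_by = -19700 J.

-19700 J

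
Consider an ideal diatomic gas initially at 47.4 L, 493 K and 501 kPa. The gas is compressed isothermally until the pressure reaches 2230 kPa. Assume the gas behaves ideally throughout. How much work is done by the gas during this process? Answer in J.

-35500 J

n = P₁V₁/(RT₁) = 501×47.4/(8.314×493) = 5.79 mol.
Isothermal: T stays 493 K; PV = const ⇒ V₂ = 10.6 L, P₂ = 2230 kPa.
W = nRT ln(V₂/V₁) = 5.79×8.314×493×ln(0.225) = -35500 J.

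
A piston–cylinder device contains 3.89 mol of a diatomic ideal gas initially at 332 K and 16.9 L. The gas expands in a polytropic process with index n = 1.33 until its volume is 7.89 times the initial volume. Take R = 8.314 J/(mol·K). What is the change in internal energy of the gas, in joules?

P₁ = nRT₁/V₁ = 3.89×8.314×332/16.9 = 635 kPa.
Polytropic n=1.33: T₂ = T₁(V₁/V₂)^(n−1) = 332×(0.127)^0.33 = 168 K; P₂ = P₁(V₁/V₂)^n = 40.7 kPa.
For an ideal gas ΔU = nCvΔT with Cv = (5/2)R = 20.8 J/(mol·K).
ΔU = 3.89×20.8×(168−332) = -13300 J.

-13300 J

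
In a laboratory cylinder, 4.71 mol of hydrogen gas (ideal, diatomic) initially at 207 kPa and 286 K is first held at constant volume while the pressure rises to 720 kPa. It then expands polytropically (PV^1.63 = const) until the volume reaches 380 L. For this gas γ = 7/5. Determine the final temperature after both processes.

V₁ = nRT₁/P₁ = 4.71×8.314×286/207 = 54.1 L.
Step 1 — Isochoric: V stays 54.1 L; P/T = const ⇒ T₂ = 995 K, P₂ = 720 kPa.
W = 0 (no volume change).
ΔU = nCvΔT = 4.71×20.8×(995−286) = 69400 J.
Q = ΔU = 69400 J.
State after step 1: P = 720 kPa, V = 54.1 L, T = 995 K.
Step 2 — Polytropic n=1.63: T₂ = T₁(V₁/V₂)^(n−1) = 995×(0.142)^0.63 = 291 K; P₂ = P₁(V₁/V₂)^n = 30.0 kPa.
W = (P₁V₁−P₂V₂)/(n−1) = (720×54.1−30.0×380)/0.63 = 43700 J.
ΔU = nCvΔT = 4.71×20.8×(291−995) = -68900 J.
Q = ΔU + W = -25100 J.
Net over both steps: W = 43700 J, Q = 44200 J, ΔU = 523 J.

291 K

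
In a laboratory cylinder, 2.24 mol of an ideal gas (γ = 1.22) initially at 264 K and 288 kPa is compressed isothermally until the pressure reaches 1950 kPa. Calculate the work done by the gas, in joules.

-9400 J

V₁ = nRT₁/P₁ = 2.24×8.314×264/288 = 17.1 L.
Isothermal: T stays 264 K; PV = const ⇒ V₂ = 2.52 L, P₂ = 1950 kPa.
W = nRT ln(V₂/V₁) = 2.24×8.314×264×ln(0.148) = -9400 J.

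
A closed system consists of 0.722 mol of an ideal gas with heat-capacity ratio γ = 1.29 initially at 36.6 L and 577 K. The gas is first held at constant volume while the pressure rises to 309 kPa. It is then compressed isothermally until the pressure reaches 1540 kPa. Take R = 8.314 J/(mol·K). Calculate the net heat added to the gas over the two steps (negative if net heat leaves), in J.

8890 J

P₁ = nRT₁/V₁ = 0.722×8.314×577/36.6 = 94.6 kPa.
Step 1 — Isochoric: V stays 36.6 L; P/T = const ⇒ T₂ = 1880 K, P₂ = 309 kPa.
W = 0 (no volume change).
ΔU = nCvΔT = 0.722×28.7×(1880−577) = 27100 J.
Q = ΔU = 27100 J.
State after step 1: P = 309 kPa, V = 36.6 L, T = 1880 K.
Step 2 — Isothermal: T stays 1880 K; PV = const ⇒ V₂ = 7.34 L, P₂ = 1540 kPa.
ΔU = 0 (ideal gas, T constant).
W = nRT ln(V₂/V₁) = 0.722×8.314×1880×ln(0.201) = -18200 J.
Q = ΔU + W = -18200 J.
Net over both steps: W = -18200 J, Q = 8890 J, ΔU = 27100 J.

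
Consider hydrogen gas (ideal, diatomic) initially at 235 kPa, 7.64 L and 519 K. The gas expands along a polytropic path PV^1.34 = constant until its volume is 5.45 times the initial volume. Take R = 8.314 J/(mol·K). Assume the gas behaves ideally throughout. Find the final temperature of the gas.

Polytropic n=1.34: T₂ = T₁(V₁/V₂)^(n−1) = 519×(0.183)^0.34 = 292 K; P₂ = P₁(V₁/V₂)^n = 24.2 kPa.

292 K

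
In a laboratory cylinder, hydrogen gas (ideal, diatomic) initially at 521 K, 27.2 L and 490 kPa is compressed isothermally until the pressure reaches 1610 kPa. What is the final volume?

8.28 L

Isothermal: T stays 521 K; PV = const ⇒ V₂ = 8.28 L, P₂ = 1610 kPa.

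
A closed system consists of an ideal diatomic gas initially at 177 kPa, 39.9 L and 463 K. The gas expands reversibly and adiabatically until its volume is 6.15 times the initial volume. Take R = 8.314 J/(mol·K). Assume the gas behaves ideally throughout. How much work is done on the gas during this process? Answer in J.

n = P₁V₁/(RT₁) = 177×39.9/(8.314×463) = 1.83 mol.
Adiabatic: TV^(γ−1) = const ⇒ T₂ = 463×(0.163)^0.400 = 224 K; PV^γ = const ⇒ P₂ = 13.9 kPa.
ΔU = nCvΔT = 1.83×20.8×(224−463) = -9120 J.
Q = 0 for an adiabatic process, so W = −ΔU = 9120 J.
Work done on the gas = −W_by = -9120 J.

-9120 J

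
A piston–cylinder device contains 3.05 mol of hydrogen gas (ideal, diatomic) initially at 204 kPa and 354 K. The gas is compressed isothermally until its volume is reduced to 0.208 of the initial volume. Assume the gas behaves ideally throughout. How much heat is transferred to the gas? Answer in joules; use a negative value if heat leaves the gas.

V₁ = nRT₁/P₁ = 3.05×8.314×354/204 = 44.0 L.
Isothermal: T stays 354 K; PV = const ⇒ V₂ = 9.15 L, P₂ = 981 kPa.
ΔU = 0 (ideal gas, T constant).
W = nRT ln(V₂/V₁) = 3.05×8.314×354×ln(0.208) = -14100 J.
Q = ΔU + W = -14100 J.

-14100 J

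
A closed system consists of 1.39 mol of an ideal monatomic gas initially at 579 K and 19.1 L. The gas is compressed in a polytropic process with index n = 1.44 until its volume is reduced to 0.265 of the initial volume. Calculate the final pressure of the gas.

2370 kPa

P₁ = nRT₁/V₁ = 1.39×8.314×579/19.1 = 350 kPa.
Polytropic n=1.44: T₂ = T₁(V₁/V₂)^(n−1) = 579×(3.77)^0.44 = 1040 K; P₂ = P₁(V₁/V₂)^n = 2370 kPa.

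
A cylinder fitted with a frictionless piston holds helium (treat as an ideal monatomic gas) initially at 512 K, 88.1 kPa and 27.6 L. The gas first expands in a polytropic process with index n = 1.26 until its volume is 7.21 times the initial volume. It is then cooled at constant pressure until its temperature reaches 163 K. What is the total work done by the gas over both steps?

3080 J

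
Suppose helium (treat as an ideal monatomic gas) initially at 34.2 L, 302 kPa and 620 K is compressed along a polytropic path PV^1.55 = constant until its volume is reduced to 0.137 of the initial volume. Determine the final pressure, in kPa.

Polytropic n=1.55: T₂ = T₁(V₁/V₂)^(n−1) = 620×(7.30)^0.55 = 1850 K; P₂ = P₁(V₁/V₂)^n = 6580 kPa.

6580 kPa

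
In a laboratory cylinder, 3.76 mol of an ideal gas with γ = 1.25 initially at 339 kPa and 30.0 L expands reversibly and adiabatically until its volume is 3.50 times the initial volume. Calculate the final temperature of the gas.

238 K

T₁ = P₁V₁/(nR) = 339×30.0/(3.76×8.314) = 325 K.
Adiabatic: TV^(γ−1) = const ⇒ T₂ = 325×(0.286)^0.250 = 238 K; PV^γ = const ⇒ P₂ = 70.8 kPa.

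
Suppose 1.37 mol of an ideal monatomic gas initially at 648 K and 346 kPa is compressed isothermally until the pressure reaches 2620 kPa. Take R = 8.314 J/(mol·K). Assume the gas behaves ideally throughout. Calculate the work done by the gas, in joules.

V₁ = nRT₁/P₁ = 1.37×8.314×648/346 = 21.3 L.
Isothermal: T stays 648 K; PV = const ⇒ V₂ = 2.82 L, P₂ = 2620 kPa.
W = nRT ln(V₂/V₁) = 1.37×8.314×648×ln(0.132) = -14900 J.

-14900 J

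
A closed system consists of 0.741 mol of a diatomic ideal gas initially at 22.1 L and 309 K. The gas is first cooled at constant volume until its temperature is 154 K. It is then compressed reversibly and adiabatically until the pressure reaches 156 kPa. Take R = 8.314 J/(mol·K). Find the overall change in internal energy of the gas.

-1330 J

P₁ = nRT₁/V₁ = 0.741×8.314×309/22.1 = 86.1 kPa.
Step 1 — Isochoric: V stays 22.1 L; P/T = const ⇒ T₂ = 154 K, P₂ = 42.9 kPa.
W = 0 (no volume change).
ΔU = nCvΔT = 0.741×20.8×(154−309) = -2390 J.
Q = ΔU = -2390 J.
State after step 1: P = 42.9 kPa, V = 22.1 L, T = 154 K.
Step 2 — Adiabatic: T₂/T₁ = (P₂/P₁)^((γ−1)/γ) ⇒ T₂ = 154×(3.63)^0.286 = 223 K; V₂ = 8.79 L.
ΔU = nCvΔT = 0.741×20.8×(223−154) = 1060 J.
Q = 0 for an adiabatic process, so W = −ΔU = -1060 J.
Net over both steps: W = -1060 J, Q = -2390 J, ΔU = -1330 J.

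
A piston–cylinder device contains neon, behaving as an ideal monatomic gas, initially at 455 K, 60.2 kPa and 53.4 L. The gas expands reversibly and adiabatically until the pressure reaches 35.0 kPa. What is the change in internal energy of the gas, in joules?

-940 J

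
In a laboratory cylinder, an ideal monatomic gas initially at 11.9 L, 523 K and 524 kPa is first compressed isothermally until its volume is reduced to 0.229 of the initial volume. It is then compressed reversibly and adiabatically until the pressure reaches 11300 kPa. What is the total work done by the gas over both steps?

n = P₁V₁/(RT₁) = 524×11.9/(8.314×523) = 1.43 mol.
Step 1 — Isothermal: T stays 523 K; PV = const ⇒ V₂ = 2.73 L, P₂ = 2290 kPa.
ΔU = 0 (ideal gas, T constant).
W = nRT ln(V₂/V₁) = 1.43×8.314×523×ln(0.229) = -9190 J.
Q = ΔU + W = -9190 J.
State after step 1: P = 2290 kPa, V = 2.73 L, T = 523 K.
Step 2 — Adiabatic: T₂/T₁ = (P₂/P₁)^((γ−1)/γ) ⇒ T₂ = 523×(4.94)^0.400 = 991 K; V₂ = 1.05 L.
ΔU = nCvΔT = 1.43×12.5×(991−523) = 8360 J.
Q = 0 for an adiabatic process, so W = −ΔU = -8360 J.
Net over both steps: W = -17600 J, Q = -9190 J, ΔU = 8360 J.

-17600 J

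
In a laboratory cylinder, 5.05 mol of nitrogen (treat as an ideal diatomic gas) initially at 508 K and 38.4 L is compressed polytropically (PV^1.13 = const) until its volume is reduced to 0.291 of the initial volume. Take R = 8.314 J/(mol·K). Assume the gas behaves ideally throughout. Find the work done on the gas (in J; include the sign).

P₁ = nRT₁/V₁ = 5.05×8.314×508/38.4 = 555 kPa.
Polytropic n=1.13: T₂ = T₁(V₁/V₂)^(n−1) = 508×(3.44)^0.13 = 596 K; P₂ = P₁(V₁/V₂)^n = 2240 kPa.
W = (P₁V₁−P₂V₂)/(n−1) = (555×38.4−2240×11.2)/0.13 = -28600 J.
Work done on the gas = −W_by = 28600 J.

28600 J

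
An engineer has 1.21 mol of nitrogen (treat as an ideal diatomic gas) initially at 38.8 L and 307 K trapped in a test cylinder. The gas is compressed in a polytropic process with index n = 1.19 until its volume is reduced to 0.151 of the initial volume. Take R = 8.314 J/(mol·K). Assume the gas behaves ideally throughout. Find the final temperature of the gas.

440 K

P₁ = nRT₁/V₁ = 1.21×8.314×307/38.8 = 79.6 kPa.
Polytropic n=1.19: T₂ = T₁(V₁/V₂)^(n−1) = 307×(6.62)^0.19 = 440 K; P₂ = P₁(V₁/V₂)^n = 755 kPa.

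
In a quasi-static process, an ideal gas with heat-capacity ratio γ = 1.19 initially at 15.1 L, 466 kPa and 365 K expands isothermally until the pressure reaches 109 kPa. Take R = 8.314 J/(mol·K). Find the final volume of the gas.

64.6 L

Isothermal: T stays 365 K; PV = const ⇒ V₂ = 64.6 L, P₂ = 109 kPa.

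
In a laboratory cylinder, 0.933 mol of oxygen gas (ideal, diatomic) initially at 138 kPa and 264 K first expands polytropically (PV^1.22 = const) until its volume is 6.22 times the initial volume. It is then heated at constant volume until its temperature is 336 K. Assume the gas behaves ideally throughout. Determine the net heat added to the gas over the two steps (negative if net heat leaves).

V₁ = nRT₁/P₁ = 0.933×8.314×264/138 = 14.8 L.
Step 1 — Polytropic n=1.22: T₂ = T₁(V₁/V₂)^(n−1) = 264×(0.161)^0.22 = 177 K; P₂ = P₁(V₁/V₂)^n = 14.8 kPa.
W = (P₁V₁−P₂V₂)/(n−1) = (138×14.8−14.8×92.3)/0.22 = 3080 J.
ΔU = nCvΔT = 0.933×20.8×(177−264) = -1700 J.
Q = ΔU + W = 1390 J.
State after step 1: P = 14.8 kPa, V = 92.3 L, T = 177 K.
Step 2 — Isochoric: V stays 92.3 L; P/T = const ⇒ T₂ = 336 K, P₂ = 28.2 kPa.
W = 0 (no volume change).
ΔU = nCvΔT = 0.933×20.8×(336−177) = 3090 J.
Q = ΔU = 3090 J.
Net over both steps: W = 3080 J, Q = 4480 J, ΔU = 1400 J.

4480 J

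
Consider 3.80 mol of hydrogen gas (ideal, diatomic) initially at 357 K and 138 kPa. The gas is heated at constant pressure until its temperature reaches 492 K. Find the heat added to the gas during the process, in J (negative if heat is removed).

14900 J

V₁ = nRT₁/P₁ = 3.80×8.314×357/138 = 81.7 L.
Isobaric: P stays 138 kPa; V/T = const ⇒ T₂ = 492 K, V₂ = 113 L.
W = PΔV = 138×(113−81.7) kPa·L = 4270 J.
ΔU = nCvΔT = 3.80×20.8×(492−357) = 10700 J.
Q = ΔU + W = nCpΔT = 14900 J.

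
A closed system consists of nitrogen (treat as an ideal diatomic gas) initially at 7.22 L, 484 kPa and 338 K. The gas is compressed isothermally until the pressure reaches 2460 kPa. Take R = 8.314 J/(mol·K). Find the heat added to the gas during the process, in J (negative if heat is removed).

-5680 J

n = P₁V₁/(RT₁) = 484×7.22/(8.314×338) = 1.24 mol.
Isothermal: T stays 338 K; PV = const ⇒ V₂ = 1.42 L, P₂ = 2460 kPa.
ΔU = 0 (ideal gas, T constant).
W = nRT ln(V₂/V₁) = 1.24×8.314×338×ln(0.197) = -5680 J.
Q = ΔU + W = -5680 J.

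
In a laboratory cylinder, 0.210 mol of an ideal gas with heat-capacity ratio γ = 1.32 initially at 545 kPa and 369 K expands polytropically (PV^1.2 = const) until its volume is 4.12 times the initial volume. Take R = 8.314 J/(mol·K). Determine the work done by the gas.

794 J

V₁ = nRT₁/P₁ = 0.210×8.314×369/545 = 1.18 L.
Polytropic n=1.2: T₂ = T₁(V₁/V₂)^(n−1) = 369×(0.243)^0.20 = 278 K; P₂ = P₁(V₁/V₂)^n = 99.7 kPa.
W = (P₁V₁−P₂V₂)/(n−1) = (545×1.18−99.7×4.87)/0.20 = 794 J.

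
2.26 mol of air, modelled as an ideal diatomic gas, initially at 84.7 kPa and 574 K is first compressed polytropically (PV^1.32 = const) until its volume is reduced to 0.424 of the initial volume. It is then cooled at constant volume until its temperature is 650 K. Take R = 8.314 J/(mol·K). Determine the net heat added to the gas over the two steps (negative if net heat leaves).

-7080 J

V₁ = nRT₁/P₁ = 2.26×8.314×574/84.7 = 127 L.
Step 1 — Polytropic n=1.32: T₂ = T₁(V₁/V₂)^(n−1) = 574×(2.36)^0.32 = 755 K; P₂ = P₁(V₁/V₂)^n = 263 kPa.
W = (P₁V₁−P₂V₂)/(n−1) = (84.7×127−263×54.0)/0.32 = -10600 J.
ΔU = nCvΔT = 2.26×20.8×(755−574) = 8520 J.
Q = ΔU + W = -2130 J.
State after step 1: P = 263 kPa, V = 54.0 L, T = 755 K.
Step 2 — Isochoric: V stays 54.0 L; P/T = const ⇒ T₂ = 650 K, P₂ = 226 kPa.
W = 0 (no volume change).
ΔU = nCvΔT = 2.26×20.8×(650−755) = -4950 J.
Q = ΔU = -4950 J.
Net over both steps: W = -10600 J, Q = -7080 J, ΔU = 3570 J.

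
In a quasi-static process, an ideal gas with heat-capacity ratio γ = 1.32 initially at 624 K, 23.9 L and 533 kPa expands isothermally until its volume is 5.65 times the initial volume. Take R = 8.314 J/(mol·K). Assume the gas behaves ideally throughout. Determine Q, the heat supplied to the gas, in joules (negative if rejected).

22100 J

n = P₁V₁/(RT₁) = 533×23.9/(8.314×624) = 2.46 mol.
Isothermal: T stays 624 K; PV = const ⇒ V₂ = 135 L, P₂ = 94.3 kPa.
ΔU = 0 (ideal gas, T constant).
W = nRT ln(V₂/V₁) = 2.46×8.314×624×ln(5.65) = 22100 J.
Q = ΔU + W = 22100 J.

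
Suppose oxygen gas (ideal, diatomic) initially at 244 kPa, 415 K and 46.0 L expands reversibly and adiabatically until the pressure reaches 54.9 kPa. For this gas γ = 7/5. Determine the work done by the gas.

9740 J

n = P₁V₁/(RT₁) = 244×46.0/(8.314×415) = 3.25 mol.
Adiabatic: T₂/T₁ = (P₂/P₁)^((γ−1)/γ) ⇒ T₂ = 415×(0.225)^0.286 = 271 K; V₂ = 134 L.
ΔU = nCvΔT = 3.25×20.8×(271−415) = -9740 J.
Q = 0 for an adiabatic process, so W = −ΔU = 9740 J.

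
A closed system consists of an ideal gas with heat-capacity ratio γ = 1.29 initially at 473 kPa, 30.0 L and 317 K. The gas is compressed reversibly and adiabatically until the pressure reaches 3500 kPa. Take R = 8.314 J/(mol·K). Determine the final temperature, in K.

497 K

Adiabatic: T₂/T₁ = (P₂/P₁)^((γ−1)/γ) ⇒ T₂ = 317×(7.40)^0.225 = 497 K; V₂ = 6.36 L.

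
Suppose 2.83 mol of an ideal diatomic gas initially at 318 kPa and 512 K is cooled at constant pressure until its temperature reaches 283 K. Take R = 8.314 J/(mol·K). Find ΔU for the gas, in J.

-13500 J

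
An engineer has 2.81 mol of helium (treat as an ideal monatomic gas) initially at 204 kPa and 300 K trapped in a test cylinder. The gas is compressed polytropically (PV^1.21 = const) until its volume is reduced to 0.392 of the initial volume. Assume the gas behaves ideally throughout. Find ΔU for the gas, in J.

2280 J

V₁ = nRT₁/P₁ = 2.81×8.314×300/204 = 34.4 L.
Polytropic n=1.21: T₂ = T₁(V₁/V₂)^(n−1) = 300×(2.55)^0.21 = 365 K; P₂ = P₁(V₁/V₂)^n = 634 kPa.
For an ideal gas ΔU = nCvΔT with Cv = (3/2)R = 12.5 J/(mol·K).
ΔU = 2.81×12.5×(365−300) = 2280 J.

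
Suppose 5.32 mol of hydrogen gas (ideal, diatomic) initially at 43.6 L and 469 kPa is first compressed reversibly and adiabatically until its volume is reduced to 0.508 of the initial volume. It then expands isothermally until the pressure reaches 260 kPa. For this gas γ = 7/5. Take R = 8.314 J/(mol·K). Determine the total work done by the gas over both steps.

T₁ = P₁V₁/(nR) = 469×43.6/(5.32×8.314) = 462 K.
Step 1 — Adiabatic: TV^(γ−1) = const ⇒ T₂ = 462×(1.97)^0.400 = 606 K; PV^γ = const ⇒ P₂ = 1210 kPa.
ΔU = nCvΔT = 5.32×20.8×(606−462) = 15900 J.
Q = 0 for an adiabatic process, so W = −ΔU = -15900 J.
State after step 1: P = 1210 kPa, V = 22.1 L, T = 606 K.
Step 2 — Isothermal: T stays 606 K; PV = const ⇒ V₂ = 103 L, P₂ = 260 kPa.
ΔU = 0 (ideal gas, T constant).
W = nRT ln(V₂/V₁) = 5.32×8.314×606×ln(4.66) = 41200 J.
Q = ΔU + W = 41200 J.
Net over both steps: W = 25300 J, Q = 41200 J, ΔU = 15900 J.

25300 J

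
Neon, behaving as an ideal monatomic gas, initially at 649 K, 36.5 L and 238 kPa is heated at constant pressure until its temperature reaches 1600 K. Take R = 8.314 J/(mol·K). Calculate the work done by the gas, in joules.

12700 J

n = P₁V₁/(RT₁) = 238×36.5/(8.314×649) = 1.61 mol.
Isobaric: P stays 238 kPa; V/T = const ⇒ T₂ = 1600 K, V₂ = 90.0 L.
W = PΔV = 238×(90.0−36.5) kPa·L = 12700 J.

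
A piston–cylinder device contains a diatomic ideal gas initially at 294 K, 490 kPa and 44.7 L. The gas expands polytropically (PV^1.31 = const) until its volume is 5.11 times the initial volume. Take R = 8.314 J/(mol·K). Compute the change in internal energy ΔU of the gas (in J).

n = P₁V₁/(RT₁) = 490×44.7/(8.314×294) = 8.96 mol.
Polytropic n=1.31: T₂ = T₁(V₁/V₂)^(n−1) = 294×(0.196)^0.31 = 177 K; P₂ = P₁(V₁/V₂)^n = 57.8 kPa.
For an ideal gas ΔU = nCvΔT with Cv = (5/2)R = 20.8 J/(mol·K).
ΔU = 8.96×20.8×(177−294) = -21700 J.

-21700 J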